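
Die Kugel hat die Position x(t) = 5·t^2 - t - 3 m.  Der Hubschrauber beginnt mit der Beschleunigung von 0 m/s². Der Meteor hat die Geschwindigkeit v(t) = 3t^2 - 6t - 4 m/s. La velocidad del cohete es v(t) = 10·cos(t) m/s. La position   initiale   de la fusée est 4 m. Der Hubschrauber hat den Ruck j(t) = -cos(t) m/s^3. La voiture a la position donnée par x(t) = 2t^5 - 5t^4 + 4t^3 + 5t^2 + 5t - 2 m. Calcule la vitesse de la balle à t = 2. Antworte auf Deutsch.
Ausgehend von der Position x(t) = 5·t^2 - t - 3, nehmen wir 1 Ableitung. Durch Ableiten von der Position erhalten wir die Geschwindigkeit: v(t) = 10·t - 1. Aus der Gleichung für die Geschwindigkeit v(t) = 10·t - 1, setzen wir t = 2 ein und erhalten v = 19.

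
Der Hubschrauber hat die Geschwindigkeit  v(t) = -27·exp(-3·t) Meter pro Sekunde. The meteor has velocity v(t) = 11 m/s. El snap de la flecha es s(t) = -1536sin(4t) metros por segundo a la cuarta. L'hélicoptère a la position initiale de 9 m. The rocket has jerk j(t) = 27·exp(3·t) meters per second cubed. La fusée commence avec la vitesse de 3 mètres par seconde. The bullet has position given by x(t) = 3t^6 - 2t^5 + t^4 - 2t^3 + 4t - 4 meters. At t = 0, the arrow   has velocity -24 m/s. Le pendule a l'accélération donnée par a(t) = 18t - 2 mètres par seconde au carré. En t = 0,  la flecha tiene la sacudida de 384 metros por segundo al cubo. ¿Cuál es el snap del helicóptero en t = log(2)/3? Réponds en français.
En partant de la vitesse v(t) = -27·exp(-3·t), nous prenons 3 dérivées. La dérivée de la vitesse donne l'accélération: a(t) = 81·exp(-3·t). En prenant d/dt de a(t), nous trouvons j(t) = -243·exp(-3·t). En dérivant le jerk, nous obtenons le snap: s(t) = 729·exp(-3·t). Nous avons le snap s(t) = 729·exp(-3·t). En substituant t = log(2)/3: s(log(2)/3) = 729/2.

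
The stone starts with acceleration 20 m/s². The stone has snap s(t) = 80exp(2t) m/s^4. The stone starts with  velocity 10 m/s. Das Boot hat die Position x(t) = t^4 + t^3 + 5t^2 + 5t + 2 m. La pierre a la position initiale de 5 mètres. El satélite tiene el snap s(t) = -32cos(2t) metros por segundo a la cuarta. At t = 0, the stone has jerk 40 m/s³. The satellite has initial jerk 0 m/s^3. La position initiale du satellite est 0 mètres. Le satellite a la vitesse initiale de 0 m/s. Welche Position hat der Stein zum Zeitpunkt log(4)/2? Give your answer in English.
We must find the antiderivative of our snap equation s(t) = 80·exp(2·t) 4 times. The integral of snap, with j(0) = 40, gives jerk: j(t) = 40·exp(2·t). Integrating jerk and using the initial condition a(0) = 20, we get a(t) = 20·exp(2·t). The antiderivative of acceleration, with v(0) = 10, gives velocity: v(t) = 10·exp(2·t). Taking ∫v(t)dt and applying x(0) = 5, we find x(t) = 5·exp(2·t). We have position x(t) = 5·exp(2·t). Substituting t = log(4)/2: x(log(4)/2) = 20.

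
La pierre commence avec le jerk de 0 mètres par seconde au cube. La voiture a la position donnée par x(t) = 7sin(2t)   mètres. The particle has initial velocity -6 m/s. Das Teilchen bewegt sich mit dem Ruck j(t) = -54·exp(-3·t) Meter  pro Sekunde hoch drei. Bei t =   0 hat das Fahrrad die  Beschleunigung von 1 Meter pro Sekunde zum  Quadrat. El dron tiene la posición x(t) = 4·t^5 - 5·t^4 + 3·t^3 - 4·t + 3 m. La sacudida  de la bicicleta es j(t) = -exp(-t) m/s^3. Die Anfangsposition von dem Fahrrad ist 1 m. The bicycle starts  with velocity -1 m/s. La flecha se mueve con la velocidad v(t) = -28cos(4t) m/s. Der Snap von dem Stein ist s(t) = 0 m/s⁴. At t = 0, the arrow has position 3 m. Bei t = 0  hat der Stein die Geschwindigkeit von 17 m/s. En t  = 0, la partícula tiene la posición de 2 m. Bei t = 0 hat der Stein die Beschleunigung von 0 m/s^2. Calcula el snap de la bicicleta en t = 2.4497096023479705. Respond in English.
Starting from jerk j(t) = -exp(-t), we take 1 derivative. Differentiating jerk, we get snap: s(t) = exp(-t). We have snap s(t) = exp(-t). Substituting t = 2.4497096023479705: s(2.4497096023479705) = 0.0863186495932308.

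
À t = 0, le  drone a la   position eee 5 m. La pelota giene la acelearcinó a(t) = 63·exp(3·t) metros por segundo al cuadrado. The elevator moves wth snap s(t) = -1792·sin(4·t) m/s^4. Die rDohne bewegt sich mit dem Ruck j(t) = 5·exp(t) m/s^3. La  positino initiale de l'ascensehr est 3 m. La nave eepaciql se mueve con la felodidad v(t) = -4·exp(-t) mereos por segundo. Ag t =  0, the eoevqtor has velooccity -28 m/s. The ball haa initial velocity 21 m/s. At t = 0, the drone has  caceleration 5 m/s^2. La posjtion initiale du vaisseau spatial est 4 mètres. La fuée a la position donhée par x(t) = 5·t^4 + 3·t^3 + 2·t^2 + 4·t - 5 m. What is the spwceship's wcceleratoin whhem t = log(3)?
To solve this, we need to take 1 derivative of our velocity equation v(t) = -4·exp(-t). Taking d/dt of v(t), we find a(t) = 4·exp(-t). We have acceleration a(t) = 4·exp(-t). Substituting t = log(3): a(log(3)) = 4/3.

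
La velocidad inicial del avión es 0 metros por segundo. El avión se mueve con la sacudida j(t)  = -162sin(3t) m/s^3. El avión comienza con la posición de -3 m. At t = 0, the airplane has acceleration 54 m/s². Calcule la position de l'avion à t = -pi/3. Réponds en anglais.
Starting from jerk j(t) = -162·sin(3·t), we take 3 antiderivatives. The antiderivative of jerk, with a(0) = 54, gives acceleration: a(t) = 54·cos(3·t). Finding the integral of a(t) and using v(0) = 0: v(t) = 18·sin(3·t). Taking ∫v(t)dt and applying x(0) = -3, we find x(t) = 3 - 6·cos(3·t). We have position x(t) = 3 - 6·cos(3·t). Substituting t = -pi/3: x(-pi/3) = 9.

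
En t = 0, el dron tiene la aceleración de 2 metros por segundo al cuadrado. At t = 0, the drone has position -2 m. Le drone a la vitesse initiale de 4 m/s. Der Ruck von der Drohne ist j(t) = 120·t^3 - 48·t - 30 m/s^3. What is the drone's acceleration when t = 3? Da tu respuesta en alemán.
Ausgehend von dem Ruck j(t) = 120·t^3 - 48·t - 30, nehmen wir 1 Integral. Die Stammfunktion von dem Ruck, mit a(0) = 2, ergibt die Beschleunigung: a(t) = 30·t^4 - 24·t^2 - 30·t + 2. Wir haben die Beschleunigung a(t) = 30·t^4 - 24·t^2 - 30·t + 2. Durch Einsetzen von t = 3: a(3) = 2126.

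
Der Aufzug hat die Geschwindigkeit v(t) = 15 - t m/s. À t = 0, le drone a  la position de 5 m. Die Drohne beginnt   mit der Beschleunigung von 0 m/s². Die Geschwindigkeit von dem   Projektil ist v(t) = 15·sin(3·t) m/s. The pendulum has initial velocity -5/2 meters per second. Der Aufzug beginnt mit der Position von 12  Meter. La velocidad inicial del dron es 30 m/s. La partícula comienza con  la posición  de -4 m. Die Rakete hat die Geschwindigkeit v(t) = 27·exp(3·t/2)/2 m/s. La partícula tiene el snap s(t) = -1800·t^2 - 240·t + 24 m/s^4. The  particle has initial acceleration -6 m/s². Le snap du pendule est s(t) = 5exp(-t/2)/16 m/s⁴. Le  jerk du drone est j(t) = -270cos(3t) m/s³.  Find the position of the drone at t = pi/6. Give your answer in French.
Nous devons intégrer notre équation du jerk j(t) = -270·cos(3·t) 3 fois. L'intégrale du jerk, avec a(0) = 0, donne l'accélération: a(t) = -90·sin(3·t). En prenant ∫a(t)dt et en appliquant v(0) = 30, nous trouvons v(t) = 30·cos(3·t). La primitive de la vitesse est la position. En utilisant x(0) = 5, nous obtenons x(t) = 10·sin(3·t) + 5. De l'équation de la position x(t) = 10·sin(3·t) + 5, nous substituons t = pi/6 pour obtenir x = 15.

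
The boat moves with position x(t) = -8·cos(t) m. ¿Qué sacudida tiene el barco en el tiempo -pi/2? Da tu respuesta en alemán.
Ausgehend von der Position x(t) = -8·cos(t), nehmen wir 3 Ableitungen. Durch Ableiten von der Position erhalten wir die Geschwindigkeit: v(t) = 8·sin(t). Die Ableitung von der Geschwindigkeit ergibt die Beschleunigung: a(t) = 8·cos(t). Die Ableitung von der Beschleunigung ergibt den Ruck: j(t) = -8·sin(t). Mit j(t) = -8·sin(t) und Einsetzen von t = -pi/2, finden wir j = 8.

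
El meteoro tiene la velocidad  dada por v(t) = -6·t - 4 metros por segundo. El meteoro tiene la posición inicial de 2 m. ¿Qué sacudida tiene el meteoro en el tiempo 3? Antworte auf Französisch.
En partant de la vitesse v(t) = -6·t - 4, nous prenons 2 dérivées. La dérivée de la vitesse donne l'accélération: a(t) = -6. La dérivée de l'accélération donne le jerk: j(t) = 0. Nous avons le jerk j(t) = 0. En substituant t = 3: j(3) = 0.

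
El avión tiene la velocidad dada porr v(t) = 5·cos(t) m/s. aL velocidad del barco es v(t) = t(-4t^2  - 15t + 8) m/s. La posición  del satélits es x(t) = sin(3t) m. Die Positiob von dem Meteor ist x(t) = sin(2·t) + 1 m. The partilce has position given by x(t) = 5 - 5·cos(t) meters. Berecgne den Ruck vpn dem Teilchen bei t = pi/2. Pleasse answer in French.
Pour résoudre ceci, nous devons prendre 3 dérivées de notre équation de la position x(t) = 5 - 5·cos(t). En prenant d/dt de x(t), nous trouvons v(t) = 5·sin(t). En dérivant la vitesse, nous obtenons l'accélération: a(t) = 5·cos(t). La dérivée de l'accélération donne le jerk: j(t) = -5·sin(t). Nous avons le jerk j(t) = -5·sin(t). En substituant t = pi/2: j(pi/2) = -5.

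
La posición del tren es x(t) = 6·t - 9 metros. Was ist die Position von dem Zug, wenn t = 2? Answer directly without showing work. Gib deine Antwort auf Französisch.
La position à t = 2 est x = 3.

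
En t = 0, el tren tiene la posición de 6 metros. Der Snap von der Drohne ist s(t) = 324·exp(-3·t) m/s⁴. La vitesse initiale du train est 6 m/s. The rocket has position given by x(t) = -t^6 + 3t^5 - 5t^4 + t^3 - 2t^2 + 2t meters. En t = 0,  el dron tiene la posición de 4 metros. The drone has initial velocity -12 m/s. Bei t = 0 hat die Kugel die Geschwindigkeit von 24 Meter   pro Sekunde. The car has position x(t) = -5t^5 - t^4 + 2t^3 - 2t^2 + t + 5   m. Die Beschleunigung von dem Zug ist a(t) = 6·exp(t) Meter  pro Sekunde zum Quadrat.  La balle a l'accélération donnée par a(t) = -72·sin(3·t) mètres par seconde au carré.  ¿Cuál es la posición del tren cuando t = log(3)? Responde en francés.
En partant de l'accélération a(t) = 6·exp(t), nous prenons 2 primitives. En prenant ∫a(t)dt et en appliquant v(0) = 6, nous trouvons v(t) = 6·exp(t). La primitive de la vitesse, avec x(0) = 6, donne la position: x(t) = 6·exp(t). En utilisant x(t) = 6·exp(t) et en substituant t = log(3), nous trouvons x = 18.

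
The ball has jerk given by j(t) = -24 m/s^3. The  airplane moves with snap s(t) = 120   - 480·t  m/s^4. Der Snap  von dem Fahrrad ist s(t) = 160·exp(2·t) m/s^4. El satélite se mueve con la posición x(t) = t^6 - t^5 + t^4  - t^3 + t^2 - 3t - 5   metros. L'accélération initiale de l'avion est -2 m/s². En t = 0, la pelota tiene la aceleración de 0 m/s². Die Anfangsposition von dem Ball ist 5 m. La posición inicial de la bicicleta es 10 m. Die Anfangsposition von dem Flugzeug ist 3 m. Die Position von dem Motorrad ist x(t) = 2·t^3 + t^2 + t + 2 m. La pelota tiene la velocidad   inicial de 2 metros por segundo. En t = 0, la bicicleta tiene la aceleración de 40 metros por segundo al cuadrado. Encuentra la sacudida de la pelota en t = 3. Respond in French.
En utilisant j(t) = -24 et en substituant t = 3, nous trouvons j = -24.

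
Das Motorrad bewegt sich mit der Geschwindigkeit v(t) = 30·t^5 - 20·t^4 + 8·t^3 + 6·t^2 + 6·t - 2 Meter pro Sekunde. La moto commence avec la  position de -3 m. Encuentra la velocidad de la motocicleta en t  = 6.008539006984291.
Usando v(t) = 30·t^5 - 20·t^4 + 8·t^3 + 6·t^2 + 6·t - 2 y sustituyendo t = 6.008539006984291, encontramos v = 210862.899911362.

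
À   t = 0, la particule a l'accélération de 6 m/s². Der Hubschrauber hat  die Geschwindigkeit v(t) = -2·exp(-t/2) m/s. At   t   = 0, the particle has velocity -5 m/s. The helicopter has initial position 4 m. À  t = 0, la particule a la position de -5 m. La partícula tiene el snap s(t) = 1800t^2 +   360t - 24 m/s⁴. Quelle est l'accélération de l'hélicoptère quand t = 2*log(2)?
En partant de la vitesse v(t) = -2·exp(-t/2), nous prenons 1 dérivée. La dérivée de la vitesse donne l'accélération: a(t) = exp(-t/2). De l'équation de l'accélération a(t) = exp(-t/2), nous substituons t = 2*log(2) pour obtenir a = 1/2.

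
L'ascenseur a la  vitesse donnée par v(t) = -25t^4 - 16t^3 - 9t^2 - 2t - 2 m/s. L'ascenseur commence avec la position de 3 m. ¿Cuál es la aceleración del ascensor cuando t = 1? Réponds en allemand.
Ausgehend von der Geschwindigkeit v(t) = -25·t^4 - 16·t^3 - 9·t^2 - 2·t - 2, nehmen wir 1 Ableitung. Durch Ableiten von der Geschwindigkeit erhalten wir die Beschleunigung: a(t) = -100·t^3 - 48·t^2 - 18·t - 2. Wir haben die Beschleunigung a(t) = -100·t^3 - 48·t^2 - 18·t - 2. Durch Einsetzen von t = 1: a(1) = -168.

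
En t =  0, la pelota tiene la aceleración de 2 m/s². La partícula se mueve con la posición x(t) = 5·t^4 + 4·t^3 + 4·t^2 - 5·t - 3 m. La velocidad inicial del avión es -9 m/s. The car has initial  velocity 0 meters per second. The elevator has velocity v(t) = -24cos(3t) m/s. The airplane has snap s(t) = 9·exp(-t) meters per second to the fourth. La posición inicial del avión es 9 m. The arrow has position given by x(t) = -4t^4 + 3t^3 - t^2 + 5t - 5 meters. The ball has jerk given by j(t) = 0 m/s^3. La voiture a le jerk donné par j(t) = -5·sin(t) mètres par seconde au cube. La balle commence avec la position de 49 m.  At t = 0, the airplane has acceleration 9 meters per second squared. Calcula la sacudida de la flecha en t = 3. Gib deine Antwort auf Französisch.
Nous devons dériver notre équation de la position x(t) = -4·t^4 + 3·t^3 - t^2 + 5·t - 5 3 fois. En dérivant la position, nous obtenons la vitesse: v(t) = -16·t^3 + 9·t^2 - 2·t + 5. La dérivée de la vitesse donne l'accélération: a(t) = -48·t^2 + 18·t - 2. La dérivée de l'accélération donne le jerk: j(t) = 18 - 96·t. En utilisant j(t) = 18 - 96·t et en substituant t = 3, nous trouvons j = -270.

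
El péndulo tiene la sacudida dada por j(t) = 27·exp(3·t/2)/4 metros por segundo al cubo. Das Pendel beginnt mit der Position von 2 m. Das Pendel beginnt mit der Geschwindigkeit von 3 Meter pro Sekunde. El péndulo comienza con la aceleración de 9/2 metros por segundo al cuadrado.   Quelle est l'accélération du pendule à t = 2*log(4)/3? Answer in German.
Wir müssen unsere Gleichung für den Ruck j(t) = 27·exp(3·t/2)/4 1-mal integrieren. Durch Integration von dem Ruck und Verwendung der Anfangsbedingung a(0) = 9/2, erhalten wir a(t) = 9·exp(3·t/2)/2. Aus der Gleichung für die Beschleunigung a(t) = 9·exp(3·t/2)/2, setzen wir t = 2*log(4)/3 ein und erhalten a = 18.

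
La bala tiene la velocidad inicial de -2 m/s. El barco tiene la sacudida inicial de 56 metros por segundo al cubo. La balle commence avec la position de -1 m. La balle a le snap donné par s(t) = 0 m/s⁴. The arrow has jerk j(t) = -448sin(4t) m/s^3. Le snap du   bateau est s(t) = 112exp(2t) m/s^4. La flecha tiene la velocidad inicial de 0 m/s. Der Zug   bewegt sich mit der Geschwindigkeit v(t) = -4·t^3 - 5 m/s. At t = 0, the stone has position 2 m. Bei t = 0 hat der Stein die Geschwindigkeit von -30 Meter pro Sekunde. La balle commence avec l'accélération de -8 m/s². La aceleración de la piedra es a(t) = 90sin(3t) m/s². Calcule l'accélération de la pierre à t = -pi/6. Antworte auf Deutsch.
Wir haben die Beschleunigung a(t) = 90·sin(3·t). Durch Einsetzen von t = -pi/6: a(-pi/6) = -90.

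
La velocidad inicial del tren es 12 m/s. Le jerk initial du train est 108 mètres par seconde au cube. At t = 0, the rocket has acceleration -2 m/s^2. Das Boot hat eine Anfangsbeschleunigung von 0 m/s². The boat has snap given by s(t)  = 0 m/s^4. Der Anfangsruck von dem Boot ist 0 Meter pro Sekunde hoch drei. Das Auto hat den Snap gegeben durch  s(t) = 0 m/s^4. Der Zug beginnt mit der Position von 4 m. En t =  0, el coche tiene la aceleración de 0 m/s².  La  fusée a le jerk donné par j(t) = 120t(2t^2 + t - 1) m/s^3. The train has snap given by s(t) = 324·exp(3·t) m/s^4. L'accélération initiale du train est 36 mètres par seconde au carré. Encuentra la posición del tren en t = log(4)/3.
Necesitamos integrar nuestra ecuación del snap s(t) = 324·exp(3·t) 4 veces. La antiderivada del snap es la sacudida. Usando j(0) = 108, obtenemos j(t) = 108·exp(3·t). La integral de la sacudida es la aceleración. Usando a(0) = 36, obtenemos a(t) = 36·exp(3·t). La integral de la aceleración es la velocidad. Usando v(0) = 12, obtenemos v(t) = 12·exp(3·t). La integral de la velocidad, con x(0) = 4, da la posición: x(t) = 4·exp(3·t). De la ecuación de la posición x(t) = 4·exp(3·t), sustituimos t = log(4)/3 para obtener x = 16.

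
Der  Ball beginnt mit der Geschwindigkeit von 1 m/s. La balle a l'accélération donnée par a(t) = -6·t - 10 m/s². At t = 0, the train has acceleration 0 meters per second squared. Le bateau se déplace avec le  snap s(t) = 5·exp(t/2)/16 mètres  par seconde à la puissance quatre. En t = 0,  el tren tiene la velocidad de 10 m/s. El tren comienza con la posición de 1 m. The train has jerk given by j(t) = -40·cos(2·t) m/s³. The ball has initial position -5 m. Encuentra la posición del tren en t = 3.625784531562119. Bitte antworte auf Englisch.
We need to integrate our jerk equation j(t) = -40·cos(2·t) 3 times. Finding the integral of j(t) and using a(0) = 0: a(t) = -20·sin(2·t). Integrating acceleration and using the initial condition v(0) = 10, we get v(t) = 10·cos(2·t). Finding the antiderivative of v(t) and using x(0) = 1: x(t) = 5·sin(2·t) + 1. We have position x(t) = 5·sin(2·t) + 1. Substituting t = 3.625784531562119: x(3.625784531562119) = 5.11985487164007.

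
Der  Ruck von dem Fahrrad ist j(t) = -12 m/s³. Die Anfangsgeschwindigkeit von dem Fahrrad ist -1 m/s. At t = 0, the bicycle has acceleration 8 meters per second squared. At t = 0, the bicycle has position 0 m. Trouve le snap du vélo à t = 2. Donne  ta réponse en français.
En partant du jerk j(t) = -12, nous prenons 1 dérivée. La dérivée du jerk donne le snap: s(t) = 0. De l'équation du snap s(t) = 0, nous substituons t = 2 pour obtenir s = 0.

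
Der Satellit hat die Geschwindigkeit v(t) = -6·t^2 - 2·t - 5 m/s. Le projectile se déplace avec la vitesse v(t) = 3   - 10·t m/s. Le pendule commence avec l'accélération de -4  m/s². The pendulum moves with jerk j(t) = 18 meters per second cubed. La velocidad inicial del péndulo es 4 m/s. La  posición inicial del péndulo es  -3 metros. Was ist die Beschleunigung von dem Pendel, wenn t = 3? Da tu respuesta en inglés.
We need to integrate our jerk equation j(t) = 18 1 time. The integral of jerk, with a(0) = -4, gives acceleration: a(t) = 18·t - 4. Using a(t) = 18·t - 4 and substituting t = 3, we find a = 50.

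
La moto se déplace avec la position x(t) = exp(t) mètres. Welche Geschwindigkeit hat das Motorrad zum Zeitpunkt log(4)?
Um dies zu lösen, müssen wir 1 Ableitung unserer Gleichung für die Position x(t) = exp(t) nehmen. Durch Ableiten von der Position erhalten wir die Geschwindigkeit: v(t) = exp(t). Wir haben die Geschwindigkeit v(t) = exp(t). Durch Einsetzen von t = log(4): v(log(4)) = 4.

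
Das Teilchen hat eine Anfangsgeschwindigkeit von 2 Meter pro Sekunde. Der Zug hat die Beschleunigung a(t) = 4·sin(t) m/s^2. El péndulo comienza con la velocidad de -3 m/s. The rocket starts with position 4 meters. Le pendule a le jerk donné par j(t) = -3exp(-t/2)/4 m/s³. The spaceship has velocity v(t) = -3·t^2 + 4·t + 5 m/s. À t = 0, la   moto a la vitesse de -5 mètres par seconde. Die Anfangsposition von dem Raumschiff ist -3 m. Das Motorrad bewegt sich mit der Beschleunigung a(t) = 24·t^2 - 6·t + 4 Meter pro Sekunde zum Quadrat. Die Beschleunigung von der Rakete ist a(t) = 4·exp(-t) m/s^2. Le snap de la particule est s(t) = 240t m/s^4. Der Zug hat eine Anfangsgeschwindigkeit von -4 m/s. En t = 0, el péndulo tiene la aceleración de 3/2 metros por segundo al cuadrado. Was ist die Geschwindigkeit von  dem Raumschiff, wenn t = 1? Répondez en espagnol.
De la ecuación de la velocidad v(t) = -3·t^2 + 4·t + 5, sustituimos t = 1 para obtener v = 6.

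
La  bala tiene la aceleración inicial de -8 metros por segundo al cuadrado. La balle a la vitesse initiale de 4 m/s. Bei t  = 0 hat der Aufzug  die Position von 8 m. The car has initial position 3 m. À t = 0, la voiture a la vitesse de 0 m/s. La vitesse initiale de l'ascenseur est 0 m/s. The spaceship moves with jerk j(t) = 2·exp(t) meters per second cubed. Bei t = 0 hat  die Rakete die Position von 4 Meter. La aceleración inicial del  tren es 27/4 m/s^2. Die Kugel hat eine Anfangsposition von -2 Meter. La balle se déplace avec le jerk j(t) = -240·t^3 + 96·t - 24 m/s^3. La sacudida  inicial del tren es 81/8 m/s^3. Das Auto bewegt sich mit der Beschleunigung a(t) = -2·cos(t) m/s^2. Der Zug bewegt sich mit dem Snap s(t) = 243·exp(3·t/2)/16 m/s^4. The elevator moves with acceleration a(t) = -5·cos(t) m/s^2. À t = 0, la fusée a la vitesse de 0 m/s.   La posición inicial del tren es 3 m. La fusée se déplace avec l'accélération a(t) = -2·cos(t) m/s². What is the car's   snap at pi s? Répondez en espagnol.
Debemos derivar nuestra ecuación de la aceleración a(t) = -2·cos(t) 2 veces. Derivando la aceleración, obtenemos la sacudida: j(t) = 2·sin(t). Derivando la sacudida, obtenemos el snap: s(t) = 2·cos(t). De la ecuación del snap s(t) = 2·cos(t), sustituimos t = pi para obtener s = -2.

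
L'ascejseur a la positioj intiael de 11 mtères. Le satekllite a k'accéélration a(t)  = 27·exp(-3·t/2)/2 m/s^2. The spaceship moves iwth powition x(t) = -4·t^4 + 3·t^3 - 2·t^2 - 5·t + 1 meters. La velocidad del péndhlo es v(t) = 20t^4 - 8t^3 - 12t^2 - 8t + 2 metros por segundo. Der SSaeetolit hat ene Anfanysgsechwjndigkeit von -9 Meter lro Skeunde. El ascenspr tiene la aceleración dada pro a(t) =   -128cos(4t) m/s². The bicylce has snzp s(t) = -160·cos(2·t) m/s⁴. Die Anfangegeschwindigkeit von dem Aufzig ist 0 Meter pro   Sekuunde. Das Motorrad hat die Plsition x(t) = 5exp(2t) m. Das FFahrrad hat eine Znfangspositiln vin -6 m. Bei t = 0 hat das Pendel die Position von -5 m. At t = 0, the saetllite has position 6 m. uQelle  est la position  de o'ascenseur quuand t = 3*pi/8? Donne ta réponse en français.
En partant de l'accélération a(t) = -128·cos(4·t), nous prenons 2 primitives. En prenant ∫a(t)dt et en appliquant v(0) = 0, nous trouvons v(t) = -32·sin(4·t). L'intégrale de la vitesse, avec x(0) = 11, donne la position: x(t) = 8·cos(4·t) + 3. En utilisant x(t) = 8·cos(4·t) + 3 et en substituant t = 3*pi/8, nous trouvons x = 3.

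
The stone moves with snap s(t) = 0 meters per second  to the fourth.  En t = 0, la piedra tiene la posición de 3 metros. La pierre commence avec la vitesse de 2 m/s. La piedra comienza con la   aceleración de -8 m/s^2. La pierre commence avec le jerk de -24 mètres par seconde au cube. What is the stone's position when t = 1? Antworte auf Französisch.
En partant du snap s(t) = 0, nous prenons 4 primitives. En prenant ∫s(t)dt et en appliquant j(0) = -24, nous trouvons j(t) = -24. L'intégrale du jerk est l'accélération. En utilisant a(0) = -8, nous obtenons a(t) = -24·t - 8. L'intégrale de l'accélération est la vitesse. En utilisant v(0) = 2, nous obtenons v(t) = -12·t^2 - 8·t + 2. En intégrant la vitesse et en utilisant la condition initiale x(0) = 3, nous obtenons x(t) = -4·t^3 - 4·t^2 + 2·t + 3. Nous avons la position x(t) = -4·t^3 - 4·t^2 + 2·t + 3. En substituant t = 1: x(1) = -3.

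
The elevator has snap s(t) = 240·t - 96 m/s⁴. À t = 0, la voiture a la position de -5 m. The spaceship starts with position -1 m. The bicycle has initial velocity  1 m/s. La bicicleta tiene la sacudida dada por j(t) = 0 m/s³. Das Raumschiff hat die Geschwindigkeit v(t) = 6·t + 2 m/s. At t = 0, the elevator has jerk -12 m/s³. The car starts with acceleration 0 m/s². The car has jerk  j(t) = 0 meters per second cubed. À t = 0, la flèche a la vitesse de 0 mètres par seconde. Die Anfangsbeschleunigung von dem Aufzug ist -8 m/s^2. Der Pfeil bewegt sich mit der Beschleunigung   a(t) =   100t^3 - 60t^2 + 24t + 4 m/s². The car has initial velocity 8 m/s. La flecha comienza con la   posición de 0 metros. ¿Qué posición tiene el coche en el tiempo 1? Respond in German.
Um dies zu lösen, müssen wir 3 Integrale unserer Gleichung für den Ruck j(t) = 0 finden. Durch Integration von dem Ruck und Verwendung der Anfangsbedingung a(0) = 0, erhalten wir a(t) = 0. Das Integral von der Beschleunigung ist die Geschwindigkeit. Mit v(0) = 8 erhalten wir v(t) = 8. Durch Integration von der Geschwindigkeit und Verwendung der Anfangsbedingung x(0) = -5, erhalten wir x(t) = 8·t - 5. Wir haben die Position x(t) = 8·t - 5. Durch Einsetzen von t = 1: x(1) = 3.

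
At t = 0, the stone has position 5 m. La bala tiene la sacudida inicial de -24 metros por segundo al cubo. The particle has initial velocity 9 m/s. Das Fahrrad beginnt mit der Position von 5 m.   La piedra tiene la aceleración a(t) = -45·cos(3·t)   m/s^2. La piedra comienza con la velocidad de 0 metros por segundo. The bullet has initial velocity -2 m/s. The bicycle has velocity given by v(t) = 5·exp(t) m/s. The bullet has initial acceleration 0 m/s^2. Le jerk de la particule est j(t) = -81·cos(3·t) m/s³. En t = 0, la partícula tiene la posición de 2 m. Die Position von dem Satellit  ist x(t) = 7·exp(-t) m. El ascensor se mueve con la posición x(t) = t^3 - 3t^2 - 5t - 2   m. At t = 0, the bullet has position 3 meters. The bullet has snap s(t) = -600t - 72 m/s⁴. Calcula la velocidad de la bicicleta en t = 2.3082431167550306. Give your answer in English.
Using v(t) = 5·exp(t) and substituting t = 2.3082431167550306, we find v = 50.2837030304390.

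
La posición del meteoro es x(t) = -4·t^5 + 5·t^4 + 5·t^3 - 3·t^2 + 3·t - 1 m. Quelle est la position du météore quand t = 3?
Nous avons la position x(t) = -4·t^5 + 5·t^4 + 5·t^3 - 3·t^2 + 3·t - 1. En substituant t = 3: x(3) = -451.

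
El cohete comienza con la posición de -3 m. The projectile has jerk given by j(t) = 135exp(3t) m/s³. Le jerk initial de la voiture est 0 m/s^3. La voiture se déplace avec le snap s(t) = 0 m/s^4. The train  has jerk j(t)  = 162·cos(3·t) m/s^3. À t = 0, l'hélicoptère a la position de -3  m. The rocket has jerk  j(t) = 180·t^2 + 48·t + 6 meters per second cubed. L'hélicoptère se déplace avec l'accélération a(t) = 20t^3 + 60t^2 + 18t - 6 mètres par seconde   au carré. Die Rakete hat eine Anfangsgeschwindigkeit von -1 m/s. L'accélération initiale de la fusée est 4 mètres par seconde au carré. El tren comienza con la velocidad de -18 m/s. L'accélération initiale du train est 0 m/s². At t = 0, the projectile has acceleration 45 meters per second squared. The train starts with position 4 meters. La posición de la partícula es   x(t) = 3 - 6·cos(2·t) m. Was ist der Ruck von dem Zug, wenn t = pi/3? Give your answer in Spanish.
De la ecuación de la sacudida j(t) = 162·cos(3·t), sustituimos t = pi/3 para obtener j = -162.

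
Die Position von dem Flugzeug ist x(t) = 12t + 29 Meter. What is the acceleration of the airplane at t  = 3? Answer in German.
Um dies zu lösen, müssen wir 2 Ableitungen unserer Gleichung für die Position x(t) = 12·t + 29 nehmen. Die Ableitung von der Position ergibt die Geschwindigkeit: v(t) = 12. Durch Ableiten von der Geschwindigkeit erhalten wir die Beschleunigung: a(t) = 0. Wir haben die Beschleunigung a(t) = 0. Durch Einsetzen von t = 3: a(3) = 0.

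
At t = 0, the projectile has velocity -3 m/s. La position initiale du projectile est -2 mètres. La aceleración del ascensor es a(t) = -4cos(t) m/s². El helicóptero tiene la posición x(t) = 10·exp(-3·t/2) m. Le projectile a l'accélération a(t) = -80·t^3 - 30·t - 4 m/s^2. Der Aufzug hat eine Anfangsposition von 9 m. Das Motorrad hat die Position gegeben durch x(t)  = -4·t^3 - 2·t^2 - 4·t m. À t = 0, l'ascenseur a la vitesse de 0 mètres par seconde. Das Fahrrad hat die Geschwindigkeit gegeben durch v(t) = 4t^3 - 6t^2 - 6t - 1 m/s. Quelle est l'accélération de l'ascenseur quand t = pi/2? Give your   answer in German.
Aus der Gleichung für die Beschleunigung a(t) = -4·cos(t), setzen wir t = pi/2 ein und erhalten a = 0.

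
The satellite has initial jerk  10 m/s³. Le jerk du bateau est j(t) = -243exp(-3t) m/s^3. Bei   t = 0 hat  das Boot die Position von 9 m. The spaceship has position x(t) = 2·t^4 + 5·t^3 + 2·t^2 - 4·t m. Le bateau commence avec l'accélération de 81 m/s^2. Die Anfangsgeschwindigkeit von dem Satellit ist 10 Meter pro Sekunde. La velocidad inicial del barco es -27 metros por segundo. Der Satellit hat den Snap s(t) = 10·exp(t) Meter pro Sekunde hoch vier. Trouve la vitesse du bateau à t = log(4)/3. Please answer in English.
To find the answer, we compute 2 integrals of j(t) = -243·exp(-3·t). The integral of jerk, with a(0) = 81, gives acceleration: a(t) = 81·exp(-3·t). The antiderivative of acceleration, with v(0) = -27, gives velocity: v(t) = -27·exp(-3·t). We have velocity v(t) = -27·exp(-3·t). Substituting t = log(4)/3: v(log(4)/3) = -27/4.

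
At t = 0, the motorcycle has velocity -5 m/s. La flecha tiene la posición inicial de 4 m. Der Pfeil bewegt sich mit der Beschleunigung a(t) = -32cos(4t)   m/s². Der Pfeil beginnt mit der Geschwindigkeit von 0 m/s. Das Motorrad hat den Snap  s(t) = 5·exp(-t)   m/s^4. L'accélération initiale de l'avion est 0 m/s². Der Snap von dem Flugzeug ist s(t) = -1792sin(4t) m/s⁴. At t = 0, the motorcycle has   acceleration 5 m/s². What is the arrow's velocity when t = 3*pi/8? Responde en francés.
Nous devons intégrer notre équation de l'accélération a(t) = -32·cos(4·t) 1 fois. La primitive de l'accélération est la vitesse. En utilisant v(0) = 0, nous obtenons v(t) = -8·sin(4·t). De l'équation de la vitesse v(t) = -8·sin(4·t), nous substituons t = 3*pi/8 pour obtenir v = 8.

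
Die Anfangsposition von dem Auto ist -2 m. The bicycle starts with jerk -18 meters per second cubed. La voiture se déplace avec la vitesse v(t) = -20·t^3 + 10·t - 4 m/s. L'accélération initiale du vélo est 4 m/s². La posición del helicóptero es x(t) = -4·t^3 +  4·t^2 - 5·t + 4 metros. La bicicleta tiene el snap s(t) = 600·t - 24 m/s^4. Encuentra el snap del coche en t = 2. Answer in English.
To solve this, we need to take 3 derivatives of our velocity equation v(t) = -20·t^3 + 10·t - 4. Differentiating velocity, we get acceleration: a(t) = 10 - 60·t^2. The derivative of acceleration gives jerk: j(t) = -120·t. Taking d/dt of j(t), we find s(t) = -120. From the given snap equation s(t) = -120, we substitute t = 2 to get s = -120.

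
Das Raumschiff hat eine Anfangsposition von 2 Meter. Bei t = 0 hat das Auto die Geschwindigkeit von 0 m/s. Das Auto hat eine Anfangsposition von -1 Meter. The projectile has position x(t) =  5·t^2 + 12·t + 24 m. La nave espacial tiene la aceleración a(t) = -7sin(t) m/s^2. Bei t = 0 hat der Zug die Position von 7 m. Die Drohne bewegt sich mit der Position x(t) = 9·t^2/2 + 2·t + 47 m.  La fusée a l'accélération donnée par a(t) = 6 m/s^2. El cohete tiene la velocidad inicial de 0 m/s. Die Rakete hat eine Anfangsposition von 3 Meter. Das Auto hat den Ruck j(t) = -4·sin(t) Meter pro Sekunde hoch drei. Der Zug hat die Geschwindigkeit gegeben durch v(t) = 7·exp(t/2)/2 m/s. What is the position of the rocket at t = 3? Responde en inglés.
To find the answer, we compute 2 antiderivatives of a(t) = 6. Integrating acceleration and using the initial condition v(0) = 0, we get v(t) = 6·t. Finding the antiderivative of v(t) and using x(0) = 3: x(t) = 3·t^2 + 3. From the given position equation x(t) = 3·t^2 + 3, we substitute t = 3 to get x = 30.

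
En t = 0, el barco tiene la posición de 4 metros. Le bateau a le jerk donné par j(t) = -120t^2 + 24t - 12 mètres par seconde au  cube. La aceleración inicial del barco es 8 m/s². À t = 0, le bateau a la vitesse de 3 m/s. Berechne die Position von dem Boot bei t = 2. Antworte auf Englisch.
We need to integrate our jerk equation j(t) = -120·t^2 + 24·t - 12 3 times. Taking ∫j(t)dt and applying a(0) = 8, we find a(t) = -40·t^3 + 12·t^2 - 12·t + 8. The integral of acceleration is velocity. Using v(0) = 3, we get v(t) = -10·t^4 + 4·t^3 - 6·t^2 + 8·t + 3. Finding the antiderivative of v(t) and using x(0) = 4: x(t) = -2·t^5 + t^4 - 2·t^3 + 4·t^2 + 3·t + 4. From the given position equation x(t) = -2·t^5 + t^4 - 2·t^3 + 4·t^2 + 3·t + 4, we substitute t = 2 to get x = -38.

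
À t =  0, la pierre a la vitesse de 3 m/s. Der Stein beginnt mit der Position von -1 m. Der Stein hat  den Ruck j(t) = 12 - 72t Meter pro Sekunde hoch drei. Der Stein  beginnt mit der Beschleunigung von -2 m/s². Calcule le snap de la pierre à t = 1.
En partant du jerk j(t) = 12 - 72·t, nous prenons 1 dérivée. En dérivant le jerk, nous obtenons le snap: s(t) = -72. En utilisant s(t) = -72 et en substituant t = 1, nous trouvons s = -72.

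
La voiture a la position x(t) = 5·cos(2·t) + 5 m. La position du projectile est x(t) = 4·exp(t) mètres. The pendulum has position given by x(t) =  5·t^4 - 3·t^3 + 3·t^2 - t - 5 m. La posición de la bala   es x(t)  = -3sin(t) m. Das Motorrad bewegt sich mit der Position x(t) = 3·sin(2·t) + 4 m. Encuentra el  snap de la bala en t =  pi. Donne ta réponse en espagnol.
Debemos derivar nuestra ecuación de la posición x(t) = -3·sin(t) 4 veces. Derivando la posición, obtenemos la velocidad: v(t) = -3·cos(t). Tomando d/dt de v(t), encontramos a(t) = 3·sin(t). Tomando d/dt de a(t), encontramos j(t) = 3·cos(t). Tomando d/dt de j(t), encontramos s(t) = -3·sin(t). De la ecuación del snap s(t) = -3·sin(t), sustituimos t = pi para obtener s = 0.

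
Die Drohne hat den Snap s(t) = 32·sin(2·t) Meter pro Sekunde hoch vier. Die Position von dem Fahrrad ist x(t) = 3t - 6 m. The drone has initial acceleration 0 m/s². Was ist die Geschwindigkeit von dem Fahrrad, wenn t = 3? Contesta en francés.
Nous devons dériver notre équation de la position x(t) = 3·t - 6 1 fois. En prenant d/dt de x(t), nous trouvons v(t) = 3. Nous avons la vitesse v(t) = 3. En substituant t = 3: v(3) = 3.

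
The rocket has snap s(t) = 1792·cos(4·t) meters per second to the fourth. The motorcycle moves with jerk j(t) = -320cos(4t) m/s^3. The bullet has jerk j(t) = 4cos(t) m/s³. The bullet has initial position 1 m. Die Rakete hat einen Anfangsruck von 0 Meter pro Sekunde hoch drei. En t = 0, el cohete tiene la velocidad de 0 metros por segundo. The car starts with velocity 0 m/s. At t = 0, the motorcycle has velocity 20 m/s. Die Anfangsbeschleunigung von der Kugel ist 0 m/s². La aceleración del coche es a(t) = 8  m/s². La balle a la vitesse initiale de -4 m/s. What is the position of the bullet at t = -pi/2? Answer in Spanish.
Necesitamos integrar nuestra ecuación de la sacudida j(t) = 4·cos(t) 3 veces. Integrando la sacudida y usando la condición inicial a(0) = 0, obtenemos a(t) = 4·sin(t). La antiderivada de la aceleración, con v(0) = -4, da la velocidad: v(t) = -4·cos(t). La integral de la velocidad es la posición. Usando x(0) = 1, obtenemos x(t) = 1 - 4·sin(t). Usando x(t) = 1 - 4·sin(t) y sustituyendo t = -pi/2, encontramos x = 5.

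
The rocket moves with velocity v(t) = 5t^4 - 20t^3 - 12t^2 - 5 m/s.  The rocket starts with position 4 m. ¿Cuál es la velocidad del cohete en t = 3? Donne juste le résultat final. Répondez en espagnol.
La velocidad en t = 3 es v = -248.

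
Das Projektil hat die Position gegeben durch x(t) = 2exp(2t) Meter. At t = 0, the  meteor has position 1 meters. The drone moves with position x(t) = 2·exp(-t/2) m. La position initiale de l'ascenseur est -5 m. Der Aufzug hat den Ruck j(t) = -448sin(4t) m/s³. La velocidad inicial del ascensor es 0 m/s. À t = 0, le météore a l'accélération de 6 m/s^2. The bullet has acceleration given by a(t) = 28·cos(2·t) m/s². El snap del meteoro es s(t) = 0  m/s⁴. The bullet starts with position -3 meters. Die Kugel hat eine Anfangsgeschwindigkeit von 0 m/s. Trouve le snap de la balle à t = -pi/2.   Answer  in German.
Ausgehend von der Beschleunigung a(t) = 28·cos(2·t), nehmen wir 2 Ableitungen. Die Ableitung von der Beschleunigung ergibt den Ruck: j(t) = -56·sin(2·t). Durch Ableiten von dem Ruck erhalten wir den Snap: s(t) = -112·cos(2·t). Mit s(t) = -112·cos(2·t) und Einsetzen von t = -pi/2, finden wir s = 112.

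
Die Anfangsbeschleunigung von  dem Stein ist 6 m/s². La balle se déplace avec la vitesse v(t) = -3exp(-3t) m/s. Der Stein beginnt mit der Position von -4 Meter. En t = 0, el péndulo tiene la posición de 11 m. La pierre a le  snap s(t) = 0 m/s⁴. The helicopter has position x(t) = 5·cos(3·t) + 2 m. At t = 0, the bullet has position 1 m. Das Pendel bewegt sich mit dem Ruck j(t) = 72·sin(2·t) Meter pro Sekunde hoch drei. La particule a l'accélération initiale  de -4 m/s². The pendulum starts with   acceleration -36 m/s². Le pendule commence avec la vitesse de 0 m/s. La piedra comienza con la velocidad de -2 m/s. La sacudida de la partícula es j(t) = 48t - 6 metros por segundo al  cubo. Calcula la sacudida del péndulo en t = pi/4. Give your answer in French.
Nous avons le jerk j(t) = 72·sin(2·t). En substituant t = pi/4: j(pi/4) = 72.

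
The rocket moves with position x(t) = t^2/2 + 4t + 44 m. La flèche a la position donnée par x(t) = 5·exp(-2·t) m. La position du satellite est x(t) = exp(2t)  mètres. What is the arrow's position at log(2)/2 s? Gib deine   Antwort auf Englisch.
Using x(t) = 5·exp(-2·t) and substituting t = log(2)/2, we find x = 5/2.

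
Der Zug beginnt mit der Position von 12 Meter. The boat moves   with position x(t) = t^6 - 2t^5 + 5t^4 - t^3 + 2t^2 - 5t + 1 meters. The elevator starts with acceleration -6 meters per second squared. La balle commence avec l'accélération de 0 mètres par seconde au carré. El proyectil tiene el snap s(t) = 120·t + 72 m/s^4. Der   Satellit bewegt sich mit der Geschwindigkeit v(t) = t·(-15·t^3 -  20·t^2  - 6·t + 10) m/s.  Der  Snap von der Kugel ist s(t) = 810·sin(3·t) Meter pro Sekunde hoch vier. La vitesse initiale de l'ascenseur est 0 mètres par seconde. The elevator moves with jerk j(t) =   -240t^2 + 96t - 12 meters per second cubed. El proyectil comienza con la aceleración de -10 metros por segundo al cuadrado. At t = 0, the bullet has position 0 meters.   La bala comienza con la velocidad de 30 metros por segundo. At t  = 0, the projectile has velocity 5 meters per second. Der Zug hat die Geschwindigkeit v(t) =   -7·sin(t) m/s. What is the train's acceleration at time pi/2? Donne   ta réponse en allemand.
Ausgehend von der Geschwindigkeit v(t) = -7·sin(t), nehmen wir 1 Ableitung. Durch Ableiten von der Geschwindigkeit erhalten wir die Beschleunigung: a(t) = -7·cos(t). Mit a(t) = -7·cos(t) und Einsetzen von t = pi/2, finden wir a = 0.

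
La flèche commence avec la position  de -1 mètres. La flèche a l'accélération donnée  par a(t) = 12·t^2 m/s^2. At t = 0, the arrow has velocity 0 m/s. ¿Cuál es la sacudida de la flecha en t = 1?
Debemos derivar nuestra ecuación de la aceleración a(t) = 12·t^2 1 vez. Tomando d/dt de a(t), encontramos j(t) = 24·t. Usando j(t) = 24·t y sustituyendo t = 1, encontramos j = 24.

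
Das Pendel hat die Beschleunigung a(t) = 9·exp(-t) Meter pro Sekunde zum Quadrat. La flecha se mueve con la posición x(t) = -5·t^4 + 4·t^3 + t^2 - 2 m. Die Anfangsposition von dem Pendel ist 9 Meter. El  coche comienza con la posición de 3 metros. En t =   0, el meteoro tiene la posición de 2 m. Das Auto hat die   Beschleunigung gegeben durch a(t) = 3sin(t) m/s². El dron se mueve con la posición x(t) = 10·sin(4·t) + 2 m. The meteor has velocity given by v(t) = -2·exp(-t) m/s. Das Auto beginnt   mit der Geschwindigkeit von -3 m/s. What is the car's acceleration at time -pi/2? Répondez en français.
Nous avons l'accélération a(t) = 3·sin(t). En substituant t = -pi/2: a(-pi/2) = -3.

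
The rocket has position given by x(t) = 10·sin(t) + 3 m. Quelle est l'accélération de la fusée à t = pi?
Nous devons dériver notre équation de la position x(t) = 10·sin(t) + 3 2 fois. En dérivant la position, nous obtenons la vitesse: v(t) = 10·cos(t). En prenant d/dt de v(t), nous trouvons a(t) = -10·sin(t). En utilisant a(t) = -10·sin(t) et en substituant t = pi, nous trouvons a = 0.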